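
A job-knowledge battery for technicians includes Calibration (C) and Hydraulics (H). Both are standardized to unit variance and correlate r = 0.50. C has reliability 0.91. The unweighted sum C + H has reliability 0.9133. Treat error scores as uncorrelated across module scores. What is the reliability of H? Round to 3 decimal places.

Var(C+H) = 2 + 2·0.50 = 3.000.
True-score variance = ρ_C + ρ_H + 2·0.50, so 0.9133 = (0.91 + ρ_H + 1.00) / 3.000.
ρ_H = 0.9133·3.000 − 0.91 − 1.00 = 0.830.

0.830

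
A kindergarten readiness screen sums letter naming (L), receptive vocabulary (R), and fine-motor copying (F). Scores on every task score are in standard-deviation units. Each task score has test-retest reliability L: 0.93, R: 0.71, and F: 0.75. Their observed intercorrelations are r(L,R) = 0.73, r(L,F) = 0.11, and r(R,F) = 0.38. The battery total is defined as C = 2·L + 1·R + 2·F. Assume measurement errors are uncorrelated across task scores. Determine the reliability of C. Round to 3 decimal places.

0.890

Var(C) = 2² + 1 + 2² + 2·[2·0.73 + 4·0.11 + 2·0.38] = 9 + 5.32 = 14.32.
Because errors are independent across components, Cov(Tᵢ,Tⱼ) = Cov(Xᵢ,Xⱼ); the off-diagonal part of the true-score variance is the same as above.
True-score variance = [2²·0.93 + 0.71 + 2²·0.75] + 5.32 = 7.43 + 5.32 = 12.75.
Reliability = 12.75 / 14.32 = 0.890.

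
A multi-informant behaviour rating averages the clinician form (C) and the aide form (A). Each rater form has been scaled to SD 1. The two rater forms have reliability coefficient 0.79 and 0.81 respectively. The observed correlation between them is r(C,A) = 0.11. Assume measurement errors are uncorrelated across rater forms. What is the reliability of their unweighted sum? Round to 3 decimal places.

Var(C+A) = 2 + 2·[0.11] = 2 + 0.22 = 2.22.
Because errors are independent across components, Cov(Tᵢ,Tⱼ) = Cov(Xᵢ,Xⱼ); the off-diagonal part of the true-score variance is the same as above.
True-score variance = [0.79 + 0.81] + 0.22 = 1.6 + 0.22 = 1.82.
Reliability = 1.82 / 2.22 = 0.820.

0.820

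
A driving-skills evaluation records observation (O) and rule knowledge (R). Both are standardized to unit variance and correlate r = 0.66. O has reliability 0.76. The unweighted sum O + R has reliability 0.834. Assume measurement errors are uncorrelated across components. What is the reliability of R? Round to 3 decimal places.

Var(O+R) = 2 + 2·0.66 = 3.320.
True-score variance = ρ_O + ρ_R + 2·0.66, so 0.834 = (0.76 + ρ_R + 1.32) / 3.320.
ρ_R = 0.834·3.320 − 0.76 − 1.32 = 0.689.

0.689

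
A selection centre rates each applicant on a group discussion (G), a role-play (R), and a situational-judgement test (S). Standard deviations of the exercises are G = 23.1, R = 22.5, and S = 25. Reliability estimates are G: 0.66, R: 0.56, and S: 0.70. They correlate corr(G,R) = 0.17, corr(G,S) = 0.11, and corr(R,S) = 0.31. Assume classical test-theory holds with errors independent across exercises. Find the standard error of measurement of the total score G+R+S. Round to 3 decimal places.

Var(total) = 1664.86 + 652.515 = 2317.38.
True-score variance = 1073.18 + 652.515 = 1725.7, so reliability = 0.7447.
Error variance = 2317.38 − 1725.7 = 591.677; SEM = √591.677 = 24.324.

24.324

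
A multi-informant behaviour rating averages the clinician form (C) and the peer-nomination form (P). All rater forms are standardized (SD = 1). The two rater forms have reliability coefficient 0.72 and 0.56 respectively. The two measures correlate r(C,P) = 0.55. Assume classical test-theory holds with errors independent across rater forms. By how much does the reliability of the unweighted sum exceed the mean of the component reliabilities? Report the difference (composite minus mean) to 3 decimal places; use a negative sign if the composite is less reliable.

0.128

Var(sum) = 2 + 1.1 = 3.1; true-score variance = 1.28 + 1.1 = 2.38; composite reliability = 0.7677.
Mean component reliability = 0.6400.
Difference = 0.7677 − 0.6400 = 0.128.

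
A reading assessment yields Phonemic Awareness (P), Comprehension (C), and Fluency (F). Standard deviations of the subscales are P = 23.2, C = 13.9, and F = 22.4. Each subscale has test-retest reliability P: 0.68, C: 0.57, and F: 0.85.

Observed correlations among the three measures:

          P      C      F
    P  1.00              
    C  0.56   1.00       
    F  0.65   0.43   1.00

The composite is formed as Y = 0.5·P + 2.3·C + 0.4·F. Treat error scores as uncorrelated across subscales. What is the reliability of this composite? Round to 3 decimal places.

Var(Y) = 0.5²·23.2² + 2.3²·13.9² + 0.4²·22.4² + 2·[1.15·23.2·13.9·0.56 + 0.2·23.2·22.4·0.65 + 0.92·13.9·22.4·0.43] = 1236.92 + 796.819 = 2033.74.
With uncorrelated errors the cross-covariances are all true-score covariance, so they carry over unchanged; only the diagonal terms shrink to ρᵢσᵢ².
True-score variance = [0.5²·23.2²·0.68 + 2.3²·13.9²·0.57 + 0.4²·22.4²·0.85] + 796.819 = 742.326 + 796.819 = 1539.15.
Reliability = 1539.15 / 2033.74 = 0.757.

0.757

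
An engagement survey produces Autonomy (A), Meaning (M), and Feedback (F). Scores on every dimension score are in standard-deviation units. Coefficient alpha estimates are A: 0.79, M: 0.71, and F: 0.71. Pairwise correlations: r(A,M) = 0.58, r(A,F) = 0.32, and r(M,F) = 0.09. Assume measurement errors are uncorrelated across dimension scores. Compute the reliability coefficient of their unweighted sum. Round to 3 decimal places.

0.841

Var(A+M+F) = 3 + 2·[0.58 + 0.32 + 0.09] = 3 + 1.98 = 4.98.
Under uncorrelated errors the observed covariances equal the true-score covariances, so only the own-variance terms attenuate.
True-score variance = [0.79 + 0.71 + 0.71] + 1.98 = 2.21 + 1.98 = 4.19.
Reliability = 4.19 / 4.98 = 0.841.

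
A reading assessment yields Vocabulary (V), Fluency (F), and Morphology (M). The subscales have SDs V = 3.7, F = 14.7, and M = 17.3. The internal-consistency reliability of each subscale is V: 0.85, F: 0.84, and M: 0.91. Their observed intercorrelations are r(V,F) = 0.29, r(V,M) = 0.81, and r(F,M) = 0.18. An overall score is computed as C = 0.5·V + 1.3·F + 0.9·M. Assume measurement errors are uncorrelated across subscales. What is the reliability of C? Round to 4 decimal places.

Var(C) = 0.5²·3.7² + 1.3²·14.7² + 0.9²·17.3² + 2·[0.65·3.7·14.7·0.29 + 0.45·3.7·17.3·0.81 + 1.17·14.7·17.3·0.18] = 611.039 + 174.284 = 785.323.
With uncorrelated errors the cross-covariances are all true-score covariance, so they carry over unchanged; only the diagonal terms shrink to ρᵢσᵢ².
True-score variance = [0.5²·3.7²·0.85 + 1.3²·14.7²·0.84 + 0.9²·17.3²·0.91] + 174.284 = 530.277 + 174.284 = 704.561.
Reliability = 704.561 / 785.323 = 0.8972.

0.8972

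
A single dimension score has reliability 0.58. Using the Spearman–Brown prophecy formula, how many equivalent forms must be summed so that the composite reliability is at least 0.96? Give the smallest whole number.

k ≥ ρ*(1−ρ₁)/(ρ₁(1−ρ*)) = 0.96·0.42 / (0.58·0.04) = 17.379.
Smallest integer k = 18.

18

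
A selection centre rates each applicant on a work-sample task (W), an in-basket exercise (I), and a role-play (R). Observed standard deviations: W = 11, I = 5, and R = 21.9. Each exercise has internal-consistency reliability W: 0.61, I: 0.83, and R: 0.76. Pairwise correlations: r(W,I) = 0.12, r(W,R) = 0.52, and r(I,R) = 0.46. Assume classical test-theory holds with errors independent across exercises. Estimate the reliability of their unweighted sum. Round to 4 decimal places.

Var(W+I+R) = 11² + 5² + 21.9² + 2·[11·5·0.12 + 11·21.9·0.52 + 5·21.9·0.46] = 625.61 + 364.476 = 990.086.
Under uncorrelated errors the observed covariances equal the true-score covariances, so only the own-variance terms attenuate.
True-score variance = [11²·0.61 + 5²·0.83 + 21.9²·0.76] + 364.476 = 459.064 + 364.476 = 823.54.
Reliability = 823.54 / 990.086 = 0.8318.

0.8318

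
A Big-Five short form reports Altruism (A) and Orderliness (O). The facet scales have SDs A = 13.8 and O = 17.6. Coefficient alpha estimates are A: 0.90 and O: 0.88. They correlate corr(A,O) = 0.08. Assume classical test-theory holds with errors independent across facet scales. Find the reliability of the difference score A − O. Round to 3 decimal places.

Var(A−O) = 13.8² + 17.6² − 2·13.8·17.6·0.08 = 500.2 − 38.8608 = 461.339.
Because errors are independent across components, Cov(Tᵢ,Tⱼ) = Cov(Xᵢ,Xⱼ); the off-diagonal part of the true-score variance is the same as above.
True-score variance = [13.8²·0.90 + 17.6²·0.88] − 38.8608 = 443.985 − 38.8608 = 405.124.
Reliability = 405.124 / 461.339 = 0.878.

0.878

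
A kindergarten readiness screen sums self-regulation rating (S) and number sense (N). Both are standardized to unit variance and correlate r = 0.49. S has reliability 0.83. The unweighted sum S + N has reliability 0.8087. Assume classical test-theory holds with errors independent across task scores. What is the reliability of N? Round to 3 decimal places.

Var(S+N) = 2 + 2·0.49 = 2.980.
True-score variance = ρ_S + ρ_N + 2·0.49, so 0.8087 = (0.83 + ρ_N + 0.98) / 2.980.
ρ_N = 0.8087·2.980 − 0.83 − 0.98 = 0.600.

0.600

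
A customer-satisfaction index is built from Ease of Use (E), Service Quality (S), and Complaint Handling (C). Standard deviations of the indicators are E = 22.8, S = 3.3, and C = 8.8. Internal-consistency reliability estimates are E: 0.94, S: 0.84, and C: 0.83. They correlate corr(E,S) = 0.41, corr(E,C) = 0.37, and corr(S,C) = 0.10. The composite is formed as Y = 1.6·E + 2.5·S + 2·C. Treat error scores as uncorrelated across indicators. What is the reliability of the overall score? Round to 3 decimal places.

0.942

Var(Y) = 1.6²·22.8² + 2.5²·3.3² + 2²·8.8² + 2·[4·22.8·3.3·0.41 + 3.2·22.8·8.8·0.37 + 5·3.3·8.8·0.10] = 1708.61 + 750.943 = 2459.56.
Because errors are independent across components, Cov(Tᵢ,Tⱼ) = Cov(Xᵢ,Xⱼ); the off-diagonal part of the true-score variance is the same as above.
True-score variance = [1.6²·22.8²·0.94 + 2.5²·3.3²·0.84 + 2²·8.8²·0.83] + 750.943 = 1565.22 + 750.943 = 2316.16.
Reliability = 2316.16 / 2459.56 = 0.942.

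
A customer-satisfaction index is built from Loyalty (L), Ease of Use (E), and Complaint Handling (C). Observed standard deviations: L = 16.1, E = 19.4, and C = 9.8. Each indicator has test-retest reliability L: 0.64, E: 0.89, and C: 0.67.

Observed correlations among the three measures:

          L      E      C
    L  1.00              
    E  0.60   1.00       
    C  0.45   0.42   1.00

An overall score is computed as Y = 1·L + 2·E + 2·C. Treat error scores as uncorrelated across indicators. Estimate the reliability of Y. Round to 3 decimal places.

Var(Y) = 16.1² + 2²·19.4² + 2²·9.8² + 2·[2·16.1·19.4·0.60 + 2·16.1·9.8·0.45 + 4·19.4·9.8·0.42] = 2148.81 + 1672.42 = 3821.23.
Because errors are independent across components, Cov(Tᵢ,Tⱼ) = Cov(Xᵢ,Xⱼ); the off-diagonal part of the true-score variance is the same as above.
True-score variance = [16.1²·0.64 + 2²·19.4²·0.89 + 2²·9.8²·0.67] + 1672.42 = 1763.12 + 1672.42 = 3435.55.
Reliability = 3435.55 / 3821.23 = 0.899.

0.899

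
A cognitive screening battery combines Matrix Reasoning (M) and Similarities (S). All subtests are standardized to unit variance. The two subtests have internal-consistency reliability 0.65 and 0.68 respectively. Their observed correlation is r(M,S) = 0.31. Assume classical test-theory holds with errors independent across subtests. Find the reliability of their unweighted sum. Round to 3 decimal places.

0.744

Var(M+S) = 2 + 2·[0.31] = 2 + 0.62 = 2.62.
With uncorrelated errors the cross-covariances are all true-score covariance, so they carry over unchanged; only the diagonal terms shrink to ρᵢσᵢ².
True-score variance = [0.65 + 0.68] + 0.62 = 1.33 + 0.62 = 1.95.
Reliability = 1.95 / 2.62 = 0.744.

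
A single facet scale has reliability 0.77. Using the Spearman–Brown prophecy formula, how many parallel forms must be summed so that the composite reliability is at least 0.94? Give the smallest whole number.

k ≥ ρ*(1−ρ₁)/(ρ₁(1−ρ*)) = 0.94·0.23 / (0.77·0.06) = 4.680.
Smallest integer k = 5.

5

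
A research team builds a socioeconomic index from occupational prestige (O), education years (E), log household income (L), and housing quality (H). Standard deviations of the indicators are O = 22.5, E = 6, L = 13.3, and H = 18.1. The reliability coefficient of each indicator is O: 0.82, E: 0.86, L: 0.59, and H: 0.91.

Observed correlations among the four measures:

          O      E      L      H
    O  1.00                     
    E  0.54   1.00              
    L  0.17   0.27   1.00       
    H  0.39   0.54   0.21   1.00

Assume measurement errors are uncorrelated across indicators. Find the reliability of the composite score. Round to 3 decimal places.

0.894

Var(O+E+L+H) = 22.5² + 6² + 13.3² + 18.1² + 2·[22.5·6·0.54 + 22.5·13.3·0.17 + 22.5·18.1·0.39 + 6·13.3·0.27 + 6·18.1·0.54 + 13.3·18.1·0.21] = 1046.75 + 826.687 = 1873.44.
Under uncorrelated errors the observed covariances equal the true-score covariances, so only the own-variance terms attenuate.
True-score variance = [22.5²·0.82 + 6²·0.86 + 13.3²·0.59 + 18.1²·0.91] + 826.687 = 848.575 + 826.687 = 1675.26.
Reliability = 1675.26 / 1873.44 = 0.894.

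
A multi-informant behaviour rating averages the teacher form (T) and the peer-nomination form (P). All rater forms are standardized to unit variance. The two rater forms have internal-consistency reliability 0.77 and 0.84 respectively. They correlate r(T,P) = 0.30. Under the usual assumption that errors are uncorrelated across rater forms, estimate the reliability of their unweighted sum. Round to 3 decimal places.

0.850

Var(T+P) = 2 + 2·[0.30] = 2 + 0.6 = 2.6.
With uncorrelated errors the cross-covariances are all true-score covariance, so they carry over unchanged; only the diagonal terms shrink to ρᵢσᵢ².
True-score variance = [0.77 + 0.84] + 0.6 = 1.61 + 0.6 = 2.21.
Reliability = 2.21 / 2.6 = 0.850.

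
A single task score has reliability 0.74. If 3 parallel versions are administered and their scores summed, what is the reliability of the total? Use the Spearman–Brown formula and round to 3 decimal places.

0.895

ρ_k = kρ / (1 + (k−1)ρ) = 3·0.74 / (1 + 2·0.74) = 2.220 / 2.480 = 0.895.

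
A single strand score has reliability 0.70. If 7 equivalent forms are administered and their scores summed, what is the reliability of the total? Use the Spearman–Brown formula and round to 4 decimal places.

0.9423

ρ_k = kρ / (1 + (k−1)ρ) = 7·0.70 / (1 + 6·0.70) = 4.900 / 5.200 = 0.9423.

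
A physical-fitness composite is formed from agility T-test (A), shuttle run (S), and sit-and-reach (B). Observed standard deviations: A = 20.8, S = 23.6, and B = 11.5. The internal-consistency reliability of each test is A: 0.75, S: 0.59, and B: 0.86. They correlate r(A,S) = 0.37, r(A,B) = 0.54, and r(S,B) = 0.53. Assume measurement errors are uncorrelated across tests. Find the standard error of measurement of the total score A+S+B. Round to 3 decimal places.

Var(total) = 1121.85 + 909.271 = 2031.12.
True-score variance = 766.821 + 909.271 = 1676.09, so reliability = 0.8252.
Error variance = 2031.12 − 1676.09 = 355.029; SEM = √355.029 = 18.842.

18.842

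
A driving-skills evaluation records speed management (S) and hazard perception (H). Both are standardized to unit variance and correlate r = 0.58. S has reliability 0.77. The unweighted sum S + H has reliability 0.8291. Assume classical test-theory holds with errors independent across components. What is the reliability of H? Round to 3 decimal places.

0.690

Var(S+H) = 2 + 2·0.58 = 3.160.
True-score variance = ρ_S + ρ_H + 2·0.58, so 0.8291 = (0.77 + ρ_H + 1.16) / 3.160.
ρ_H = 0.8291·3.160 − 0.77 − 1.16 = 0.690.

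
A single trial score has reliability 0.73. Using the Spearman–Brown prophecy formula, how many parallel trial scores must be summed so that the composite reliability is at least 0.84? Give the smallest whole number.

2

k ≥ ρ*(1−ρ₁)/(ρ₁(1−ρ*)) = 0.84·0.27 / (0.73·0.16) = 1.942.
Smallest integer k = 2.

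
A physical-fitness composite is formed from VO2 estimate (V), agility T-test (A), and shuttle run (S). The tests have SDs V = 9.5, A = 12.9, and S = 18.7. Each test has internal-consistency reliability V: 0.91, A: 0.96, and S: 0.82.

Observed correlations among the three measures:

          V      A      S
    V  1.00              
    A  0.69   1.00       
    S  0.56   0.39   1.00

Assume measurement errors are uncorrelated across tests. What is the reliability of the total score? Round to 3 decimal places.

Var(V+A+S) = 9.5² + 12.9² + 18.7² + 2·[9.5·12.9·0.69 + 9.5·18.7·0.56 + 12.9·18.7·0.39] = 606.35 + 556.246 = 1162.6.
With uncorrelated errors the cross-covariances are all true-score covariance, so they carry over unchanged; only the diagonal terms shrink to ρᵢσᵢ².
True-score variance = [9.5²·0.91 + 12.9²·0.96 + 18.7²·0.82] + 556.246 = 528.627 + 556.246 = 1084.87.
Reliability = 1084.87 / 1162.6 = 0.933.

0.933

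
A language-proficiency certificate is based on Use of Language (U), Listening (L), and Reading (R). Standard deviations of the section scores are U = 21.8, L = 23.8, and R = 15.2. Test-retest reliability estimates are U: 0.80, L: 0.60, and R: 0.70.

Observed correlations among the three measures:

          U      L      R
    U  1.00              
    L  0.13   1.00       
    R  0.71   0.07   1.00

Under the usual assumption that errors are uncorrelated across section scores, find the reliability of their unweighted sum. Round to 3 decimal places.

0.797

Var(U+L+R) = 21.8² + 23.8² + 15.2² + 2·[21.8·23.8·0.13 + 21.8·15.2·0.71 + 23.8·15.2·0.07] = 1272.72 + 656.076 = 1928.8.
Under uncorrelated errors the observed covariances equal the true-score covariances, so only the own-variance terms attenuate.
True-score variance = [21.8²·0.80 + 23.8²·0.60 + 15.2²·0.70] + 656.076 = 881.784 + 656.076 = 1537.86.
Reliability = 1537.86 / 1928.8 = 0.797.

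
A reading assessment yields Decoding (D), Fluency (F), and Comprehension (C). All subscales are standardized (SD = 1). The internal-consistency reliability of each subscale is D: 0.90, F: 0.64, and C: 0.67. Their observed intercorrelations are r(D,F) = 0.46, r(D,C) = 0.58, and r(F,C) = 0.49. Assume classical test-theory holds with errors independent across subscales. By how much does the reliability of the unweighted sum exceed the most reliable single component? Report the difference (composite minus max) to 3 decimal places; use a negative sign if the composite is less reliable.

Var(sum) = 3 + 3.06 = 6.06; true-score variance = 2.21 + 3.06 = 5.27; composite reliability = 0.8696.
Max component reliability = 0.9000.
Difference = 0.8696 − 0.9000 = -0.030.

-0.030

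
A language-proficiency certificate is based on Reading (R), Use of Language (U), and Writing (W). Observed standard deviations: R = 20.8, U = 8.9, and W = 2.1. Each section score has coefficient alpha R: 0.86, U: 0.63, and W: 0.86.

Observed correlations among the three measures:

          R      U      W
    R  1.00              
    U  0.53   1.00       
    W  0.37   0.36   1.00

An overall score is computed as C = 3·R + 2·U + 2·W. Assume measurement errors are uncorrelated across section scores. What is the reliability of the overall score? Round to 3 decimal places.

Var(C) = 3²·20.8² + 2²·8.9² + 2²·2.1² + 2·[6·20.8·8.9·0.53 + 6·20.8·2.1·0.37 + 4·8.9·2.1·0.36] = 4228.24 + 1425.13 = 5653.37.
Under uncorrelated errors the observed covariances equal the true-score covariances, so only the own-variance terms attenuate.
True-score variance = [3²·20.8²·0.86 + 2²·8.9²·0.63 + 2²·2.1²·0.86] + 1425.13 = 3563.41 + 1425.13 = 4988.54.
Reliability = 4988.54 / 5653.37 = 0.882.

0.882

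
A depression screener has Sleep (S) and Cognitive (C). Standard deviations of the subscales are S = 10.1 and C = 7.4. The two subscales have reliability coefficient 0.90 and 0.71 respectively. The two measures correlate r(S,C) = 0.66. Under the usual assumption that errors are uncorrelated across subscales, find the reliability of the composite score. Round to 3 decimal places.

0.898

Var(S+C) = 10.1² + 7.4² + 2·[10.1·7.4·0.66] = 156.77 + 98.6568 = 255.427.
Under uncorrelated errors the observed covariances equal the true-score covariances, so only the own-variance terms attenuate.
True-score variance = [10.1²·0.90 + 7.4²·0.71] + 98.6568 = 130.689 + 98.6568 = 229.345.
Reliability = 229.345 / 255.427 = 0.898.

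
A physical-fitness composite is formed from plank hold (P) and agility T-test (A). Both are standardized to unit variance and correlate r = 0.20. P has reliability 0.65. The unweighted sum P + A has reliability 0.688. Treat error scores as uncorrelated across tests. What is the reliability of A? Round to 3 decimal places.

0.601

Var(P+A) = 2 + 2·0.20 = 2.400.
True-score variance = ρ_P + ρ_A + 2·0.20, so 0.688 = (0.65 + ρ_A + 0.40) / 2.400.
ρ_A = 0.688·2.400 − 0.65 − 0.40 = 0.601.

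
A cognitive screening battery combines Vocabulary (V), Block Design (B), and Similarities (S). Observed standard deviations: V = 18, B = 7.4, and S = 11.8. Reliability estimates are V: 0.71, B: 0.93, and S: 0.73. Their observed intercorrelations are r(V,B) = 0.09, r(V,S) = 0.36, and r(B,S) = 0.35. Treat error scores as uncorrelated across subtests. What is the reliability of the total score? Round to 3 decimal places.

Var(V+B+S) = 18² + 7.4² + 11.8² + 2·[18·7.4·0.09 + 18·11.8·0.36 + 7.4·11.8·0.35] = 518 + 238.028 = 756.028.
Under uncorrelated errors the observed covariances equal the true-score covariances, so only the own-variance terms attenuate.
True-score variance = [18²·0.71 + 7.4²·0.93 + 11.8²·0.73] + 238.028 = 382.612 + 238.028 = 620.64.
Reliability = 620.64 / 756.028 = 0.821.

0.821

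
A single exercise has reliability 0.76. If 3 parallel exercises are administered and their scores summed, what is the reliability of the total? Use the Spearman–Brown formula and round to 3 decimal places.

ρ_k = kρ / (1 + (k−1)ρ) = 3·0.76 / (1 + 2·0.76) = 2.280 / 2.520 = 0.905.

0.905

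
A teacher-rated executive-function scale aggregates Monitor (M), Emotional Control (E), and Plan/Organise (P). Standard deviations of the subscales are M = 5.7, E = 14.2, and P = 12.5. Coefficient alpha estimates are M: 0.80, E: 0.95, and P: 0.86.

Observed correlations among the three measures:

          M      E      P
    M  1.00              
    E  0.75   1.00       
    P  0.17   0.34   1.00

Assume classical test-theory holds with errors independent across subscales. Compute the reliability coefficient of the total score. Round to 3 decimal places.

Var(M+E+P) = 5.7² + 14.2² + 12.5² + 2·[5.7·14.2·0.75 + 5.7·12.5·0.17 + 14.2·12.5·0.34] = 390.38 + 266.335 = 656.715.
With uncorrelated errors the cross-covariances are all true-score covariance, so they carry over unchanged; only the diagonal terms shrink to ρᵢσᵢ².
True-score variance = [5.7²·0.80 + 14.2²·0.95 + 12.5²·0.86] + 266.335 = 351.925 + 266.335 = 618.26.
Reliability = 618.26 / 656.715 = 0.941.

0.941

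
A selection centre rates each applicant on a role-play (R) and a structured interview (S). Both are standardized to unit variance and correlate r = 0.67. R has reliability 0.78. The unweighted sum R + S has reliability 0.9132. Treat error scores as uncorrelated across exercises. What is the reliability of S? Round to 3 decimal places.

Var(R+S) = 2 + 2·0.67 = 3.340.
True-score variance = ρ_R + ρ_S + 2·0.67, so 0.9132 = (0.78 + ρ_S + 1.34) / 3.340.
ρ_S = 0.9132·3.340 − 0.78 − 1.34 = 0.930.

0.930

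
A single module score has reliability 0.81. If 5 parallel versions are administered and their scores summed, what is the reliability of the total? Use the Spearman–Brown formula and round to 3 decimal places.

0.955

ρ_k = kρ / (1 + (k−1)ρ) = 5·0.81 / (1 + 4·0.81) = 4.050 / 4.240 = 0.955.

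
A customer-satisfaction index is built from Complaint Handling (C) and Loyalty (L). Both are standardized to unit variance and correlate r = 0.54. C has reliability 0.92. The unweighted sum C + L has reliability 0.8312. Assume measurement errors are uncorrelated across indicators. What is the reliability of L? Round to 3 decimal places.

Var(C+L) = 2 + 2·0.54 = 3.080.
True-score variance = ρ_C + ρ_L + 2·0.54, so 0.8312 = (0.92 + ρ_L + 1.08) / 3.080.
ρ_L = 0.8312·3.080 − 0.92 − 1.08 = 0.560.

0.560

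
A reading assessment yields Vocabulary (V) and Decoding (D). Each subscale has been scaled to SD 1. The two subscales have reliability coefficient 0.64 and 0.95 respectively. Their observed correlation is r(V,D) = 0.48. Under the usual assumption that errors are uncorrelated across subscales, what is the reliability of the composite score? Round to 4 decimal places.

0.8615

Var(V+D) = 2 + 2·[0.48] = 2 + 0.96 = 2.96.
With uncorrelated errors the cross-covariances are all true-score covariance, so they carry over unchanged; only the diagonal terms shrink to ρᵢσᵢ².
True-score variance = [0.64 + 0.95] + 0.96 = 1.59 + 0.96 = 2.55.
Reliability = 2.55 / 2.96 = 0.8615.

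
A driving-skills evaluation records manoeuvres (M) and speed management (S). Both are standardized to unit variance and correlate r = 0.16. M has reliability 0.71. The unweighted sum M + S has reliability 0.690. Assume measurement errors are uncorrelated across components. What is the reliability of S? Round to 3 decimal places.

0.571

Var(M+S) = 2 + 2·0.16 = 2.320.
True-score variance = ρ_M + ρ_S + 2·0.16, so 0.690 = (0.71 + ρ_S + 0.32) / 2.320.
ρ_S = 0.690·2.320 − 0.71 − 0.32 = 0.571.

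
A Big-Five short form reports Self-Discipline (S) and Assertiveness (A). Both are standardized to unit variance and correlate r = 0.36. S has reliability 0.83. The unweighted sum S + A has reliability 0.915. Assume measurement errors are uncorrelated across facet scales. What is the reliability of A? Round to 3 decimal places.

Var(S+A) = 2 + 2·0.36 = 2.720.
True-score variance = ρ_S + ρ_A + 2·0.36, so 0.915 = (0.83 + ρ_A + 0.72) / 2.720.
ρ_A = 0.915·2.720 − 0.83 − 0.72 = 0.939.

0.939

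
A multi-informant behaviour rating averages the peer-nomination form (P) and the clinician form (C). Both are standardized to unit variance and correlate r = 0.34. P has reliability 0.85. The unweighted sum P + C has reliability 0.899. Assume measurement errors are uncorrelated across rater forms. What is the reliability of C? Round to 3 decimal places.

0.879

Var(P+C) = 2 + 2·0.34 = 2.680.
True-score variance = ρ_P + ρ_C + 2·0.34, so 0.899 = (0.85 + ρ_C + 0.68) / 2.680.
ρ_C = 0.899·2.680 − 0.85 − 0.68 = 0.879.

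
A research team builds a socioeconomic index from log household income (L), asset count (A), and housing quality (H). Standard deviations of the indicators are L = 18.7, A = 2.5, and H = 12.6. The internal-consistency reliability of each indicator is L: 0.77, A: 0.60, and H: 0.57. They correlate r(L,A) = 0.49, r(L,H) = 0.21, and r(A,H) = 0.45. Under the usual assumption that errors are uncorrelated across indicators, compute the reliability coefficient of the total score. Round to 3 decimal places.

Var(L+A+H) = 18.7² + 2.5² + 12.6² + 2·[18.7·2.5·0.49 + 18.7·12.6·0.21 + 2.5·12.6·0.45] = 514.7 + 173.125 = 687.825.
Under uncorrelated errors the observed covariances equal the true-score covariances, so only the own-variance terms attenuate.
True-score variance = [18.7²·0.77 + 2.5²·0.60 + 12.6²·0.57] + 173.125 = 363.505 + 173.125 = 536.63.
Reliability = 536.63 / 687.825 = 0.780.

0.780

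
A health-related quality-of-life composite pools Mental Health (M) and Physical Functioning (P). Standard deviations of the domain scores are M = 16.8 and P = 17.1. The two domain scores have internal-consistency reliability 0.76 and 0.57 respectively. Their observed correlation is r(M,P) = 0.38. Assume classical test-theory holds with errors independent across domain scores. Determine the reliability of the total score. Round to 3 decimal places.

0.756

Var(M+P) = 16.8² + 17.1² + 2·[16.8·17.1·0.38] = 574.65 + 218.333 = 792.983.
Because errors are independent across components, Cov(Tᵢ,Tⱼ) = Cov(Xᵢ,Xⱼ); the off-diagonal part of the true-score variance is the same as above.
True-score variance = [16.8²·0.76 + 17.1²·0.57] + 218.333 = 381.176 + 218.333 = 599.509.
Reliability = 599.509 / 792.983 = 0.756.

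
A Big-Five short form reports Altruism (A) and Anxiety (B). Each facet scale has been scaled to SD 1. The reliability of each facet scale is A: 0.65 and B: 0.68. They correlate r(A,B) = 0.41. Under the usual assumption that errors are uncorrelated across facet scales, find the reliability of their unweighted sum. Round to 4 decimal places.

Var(A+B) = 2 + 2·[0.41] = 2 + 0.82 = 2.82.
Because errors are independent across components, Cov(Tᵢ,Tⱼ) = Cov(Xᵢ,Xⱼ); the off-diagonal part of the true-score variance is the same as above.
True-score variance = [0.65 + 0.68] + 0.82 = 1.33 + 0.82 = 2.15.
Reliability = 2.15 / 2.82 = 0.7624.

0.7624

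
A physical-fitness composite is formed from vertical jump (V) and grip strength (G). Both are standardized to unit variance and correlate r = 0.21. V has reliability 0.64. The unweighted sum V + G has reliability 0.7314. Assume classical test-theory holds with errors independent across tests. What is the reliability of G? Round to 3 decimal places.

Var(V+G) = 2 + 2·0.21 = 2.420.
True-score variance = ρ_V + ρ_G + 2·0.21, so 0.7314 = (0.64 + ρ_G + 0.42) / 2.420.
ρ_G = 0.7314·2.420 − 0.64 − 0.42 = 0.710.

0.710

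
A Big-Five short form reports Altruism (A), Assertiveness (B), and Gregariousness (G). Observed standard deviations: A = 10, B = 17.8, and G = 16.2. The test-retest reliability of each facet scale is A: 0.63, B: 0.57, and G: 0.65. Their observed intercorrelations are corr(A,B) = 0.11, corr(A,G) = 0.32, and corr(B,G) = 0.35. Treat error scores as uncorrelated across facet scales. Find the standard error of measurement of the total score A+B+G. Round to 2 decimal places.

16.28

Var(total) = 679.28 + 344.692 = 1023.97.
True-score variance = 414.185 + 344.692 = 758.877, so reliability = 0.7411.
Error variance = 1023.97 − 758.877 = 265.095; SEM = √265.095 = 16.28.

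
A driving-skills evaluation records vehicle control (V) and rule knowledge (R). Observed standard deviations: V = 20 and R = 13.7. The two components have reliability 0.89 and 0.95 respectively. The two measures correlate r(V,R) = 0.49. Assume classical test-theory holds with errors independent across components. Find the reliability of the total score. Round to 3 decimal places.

0.938

Var(V+R) = 20² + 13.7² + 2·[20·13.7·0.49] = 587.69 + 268.52 = 856.21.
With uncorrelated errors the cross-covariances are all true-score covariance, so they carry over unchanged; only the diagonal terms shrink to ρᵢσᵢ².
True-score variance = [20²·0.89 + 13.7²·0.95] + 268.52 = 534.305 + 268.52 = 802.825.
Reliability = 802.825 / 856.21 = 0.938.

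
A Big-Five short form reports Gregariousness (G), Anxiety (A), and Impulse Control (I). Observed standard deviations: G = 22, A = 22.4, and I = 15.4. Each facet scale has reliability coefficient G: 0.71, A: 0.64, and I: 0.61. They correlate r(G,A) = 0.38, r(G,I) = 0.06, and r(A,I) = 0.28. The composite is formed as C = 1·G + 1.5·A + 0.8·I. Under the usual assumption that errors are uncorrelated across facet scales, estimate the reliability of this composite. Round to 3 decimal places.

0.766

Var(C) = 22² + 1.5²·22.4² + 0.8²·15.4² + 2·[1.5·22·22.4·0.38 + 0.8·22·15.4·0.06 + 1.2·22.4·15.4·0.28] = 1764.74 + 826.13 = 2590.87.
Under uncorrelated errors the observed covariances equal the true-score covariances, so only the own-variance terms attenuate.
True-score variance = [22²·0.71 + 1.5²·22.4²·0.64 + 0.8²·15.4²·0.61] + 826.13 = 1158.76 + 826.13 = 1984.89.
Reliability = 1984.89 / 2590.87 = 0.766.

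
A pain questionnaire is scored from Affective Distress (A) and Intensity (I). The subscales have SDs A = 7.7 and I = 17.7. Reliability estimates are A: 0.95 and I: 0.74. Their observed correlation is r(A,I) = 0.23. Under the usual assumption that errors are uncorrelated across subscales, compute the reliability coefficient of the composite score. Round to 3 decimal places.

0.806

Var(A+I) = 7.7² + 17.7² + 2·[7.7·17.7·0.23] = 372.58 + 62.6934 = 435.273.
With uncorrelated errors the cross-covariances are all true-score covariance, so they carry over unchanged; only the diagonal terms shrink to ρᵢσᵢ².
True-score variance = [7.7²·0.95 + 17.7²·0.74] + 62.6934 = 288.16 + 62.6934 = 350.853.
Reliability = 350.853 / 435.273 = 0.806.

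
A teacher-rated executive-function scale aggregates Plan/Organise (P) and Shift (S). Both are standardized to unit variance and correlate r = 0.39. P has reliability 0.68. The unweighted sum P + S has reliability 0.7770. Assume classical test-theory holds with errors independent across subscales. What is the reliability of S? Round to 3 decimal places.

0.700

Var(P+S) = 2 + 2·0.39 = 2.780.
True-score variance = ρ_P + ρ_S + 2·0.39, so 0.7770 = (0.68 + ρ_S + 0.78) / 2.780.
ρ_S = 0.7770·2.780 − 0.68 − 0.78 = 0.700.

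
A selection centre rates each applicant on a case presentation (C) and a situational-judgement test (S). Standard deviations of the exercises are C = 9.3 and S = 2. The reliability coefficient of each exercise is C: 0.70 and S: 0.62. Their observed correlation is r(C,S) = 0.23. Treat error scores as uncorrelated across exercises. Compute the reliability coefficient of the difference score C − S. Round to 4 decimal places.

0.6648

Var(C−S) = 9.3² + 2² − 2·9.3·2·0.23 = 90.49 − 8.556 = 81.934.
Because errors are independent across components, Cov(Tᵢ,Tⱼ) = Cov(Xᵢ,Xⱼ); the off-diagonal part of the true-score variance is the same as above.
True-score variance = [9.3²·0.70 + 2²·0.62] − 8.556 = 63.023 − 8.556 = 54.467.
Reliability = 54.467 / 81.934 = 0.6648.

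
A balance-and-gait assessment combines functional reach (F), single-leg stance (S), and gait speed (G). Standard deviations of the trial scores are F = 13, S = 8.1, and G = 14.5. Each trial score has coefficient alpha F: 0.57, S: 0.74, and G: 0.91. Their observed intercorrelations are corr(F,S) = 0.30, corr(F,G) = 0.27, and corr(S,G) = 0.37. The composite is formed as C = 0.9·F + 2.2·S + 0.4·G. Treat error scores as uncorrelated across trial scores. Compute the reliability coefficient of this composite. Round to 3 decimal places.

Var(C) = 0.9²·13² + 2.2²·8.1² + 0.4²·14.5² + 2·[1.98·13·8.1·0.30 + 0.36·13·14.5·0.27 + 0.88·8.1·14.5·0.37] = 488.082 + 238.224 = 726.307.
With uncorrelated errors the cross-covariances are all true-score covariance, so they carry over unchanged; only the diagonal terms shrink to ρᵢσᵢ².
True-score variance = [0.9²·13²·0.57 + 2.2²·8.1²·0.74 + 0.4²·14.5²·0.91] + 238.224 = 343.628 + 238.224 = 581.853.
Reliability = 581.853 / 726.307 = 0.801.

0.801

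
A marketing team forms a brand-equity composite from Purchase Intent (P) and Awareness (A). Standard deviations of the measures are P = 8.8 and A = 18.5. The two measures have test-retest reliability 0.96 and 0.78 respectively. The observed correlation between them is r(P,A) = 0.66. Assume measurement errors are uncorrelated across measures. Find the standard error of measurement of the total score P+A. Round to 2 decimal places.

Var(total) = 419.69 + 214.896 = 634.586.
True-score variance = 341.297 + 214.896 = 556.193, so reliability = 0.8765.
Error variance = 634.586 − 556.193 = 78.3926; SEM = √78.3926 = 8.85.

8.85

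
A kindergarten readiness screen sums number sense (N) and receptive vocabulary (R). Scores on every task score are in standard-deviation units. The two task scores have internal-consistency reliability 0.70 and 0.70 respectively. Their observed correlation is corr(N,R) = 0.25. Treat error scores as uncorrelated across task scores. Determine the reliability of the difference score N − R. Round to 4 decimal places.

0.6000

Var(N−R) = 1 + 1 − 2·0.25 = 2 − 0.5 = 1.5.
Under uncorrelated errors the observed covariances equal the true-score covariances, so only the own-variance terms attenuate.
True-score variance = [0.70 + 0.70] − 0.5 = 1.4 − 0.5 = 0.9.
Reliability = 0.9 / 1.5 = 0.6000.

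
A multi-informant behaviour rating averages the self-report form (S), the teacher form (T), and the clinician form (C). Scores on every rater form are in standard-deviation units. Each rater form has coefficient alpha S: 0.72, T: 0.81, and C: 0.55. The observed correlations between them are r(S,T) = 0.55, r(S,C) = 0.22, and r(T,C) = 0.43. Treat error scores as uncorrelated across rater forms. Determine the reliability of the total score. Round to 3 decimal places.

Var(S+T+C) = 3 + 2·[0.55 + 0.22 + 0.43] = 3 + 2.4 = 5.4.
With uncorrelated errors the cross-covariances are all true-score covariance, so they carry over unchanged; only the diagonal terms shrink to ρᵢσᵢ².
True-score variance = [0.72 + 0.81 + 0.55] + 2.4 = 2.08 + 2.4 = 4.48.
Reliability = 4.48 / 5.4 = 0.830.

0.830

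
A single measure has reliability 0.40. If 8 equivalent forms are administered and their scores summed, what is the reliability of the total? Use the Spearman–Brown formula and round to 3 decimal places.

ρ_k = kρ / (1 + (k−1)ρ) = 8·0.40 / (1 + 7·0.40) = 3.200 / 3.800 = 0.842.

0.842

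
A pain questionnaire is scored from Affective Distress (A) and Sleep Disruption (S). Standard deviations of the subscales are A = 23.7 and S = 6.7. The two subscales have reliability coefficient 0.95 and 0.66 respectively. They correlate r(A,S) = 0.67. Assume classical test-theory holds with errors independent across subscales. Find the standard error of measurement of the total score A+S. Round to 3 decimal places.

6.584

Var(total) = 606.58 + 212.779 = 819.359.
True-score variance = 563.233 + 212.779 = 776.011, so reliability = 0.9471.
Error variance = 819.359 − 776.011 = 43.3471; SEM = √43.3471 = 6.584.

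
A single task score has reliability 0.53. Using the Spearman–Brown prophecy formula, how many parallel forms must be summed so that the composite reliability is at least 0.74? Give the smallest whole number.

k ≥ ρ*(1−ρ₁)/(ρ₁(1−ρ*)) = 0.74·0.47 / (0.53·0.26) = 2.524.
Smallest integer k = 3.

3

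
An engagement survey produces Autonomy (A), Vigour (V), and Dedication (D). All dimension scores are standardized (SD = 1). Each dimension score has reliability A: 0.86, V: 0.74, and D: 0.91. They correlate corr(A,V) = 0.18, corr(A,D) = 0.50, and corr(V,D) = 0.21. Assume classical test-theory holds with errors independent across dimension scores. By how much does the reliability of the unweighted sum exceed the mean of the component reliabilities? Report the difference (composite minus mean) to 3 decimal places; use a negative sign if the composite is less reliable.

0.061

Var(sum) = 3 + 1.78 = 4.78; true-score variance = 2.51 + 1.78 = 4.29; composite reliability = 0.8975.
Mean component reliability = 0.8367.
Difference = 0.8975 − 0.8367 = 0.061.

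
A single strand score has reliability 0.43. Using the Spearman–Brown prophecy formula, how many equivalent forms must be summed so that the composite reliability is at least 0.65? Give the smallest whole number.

k ≥ ρ*(1−ρ₁)/(ρ₁(1−ρ*)) = 0.65·0.57 / (0.43·0.35) = 2.462.
Smallest integer k = 3.

3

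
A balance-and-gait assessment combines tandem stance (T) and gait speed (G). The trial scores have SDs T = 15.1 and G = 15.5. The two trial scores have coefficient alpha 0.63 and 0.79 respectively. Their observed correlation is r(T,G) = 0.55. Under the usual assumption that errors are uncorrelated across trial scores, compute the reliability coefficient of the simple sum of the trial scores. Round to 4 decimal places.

0.8142

Var(T+G) = 15.1² + 15.5² + 2·[15.1·15.5·0.55] = 468.26 + 257.455 = 725.715.
With uncorrelated errors the cross-covariances are all true-score covariance, so they carry over unchanged; only the diagonal terms shrink to ρᵢσᵢ².
True-score variance = [15.1²·0.63 + 15.5²·0.79] + 257.455 = 333.444 + 257.455 = 590.899.
Reliability = 590.899 / 725.715 = 0.8142.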